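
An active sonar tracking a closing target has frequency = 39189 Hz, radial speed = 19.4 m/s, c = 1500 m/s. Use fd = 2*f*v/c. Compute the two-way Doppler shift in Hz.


fd = 2*f*v/c = 2 * 39189 * 19.4 / 1500 = 1013.69

1013.69 Hz


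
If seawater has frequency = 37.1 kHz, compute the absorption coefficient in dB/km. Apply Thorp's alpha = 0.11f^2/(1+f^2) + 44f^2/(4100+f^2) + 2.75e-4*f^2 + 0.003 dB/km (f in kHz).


f^2 = 1376.41
alpha = 0.11*1376.41/(1+1376.41) + 44*1376.41/(4100+1376.41) + 2.75e-4*1376.41 + 0.003 = 11.55

11.55 dB/km


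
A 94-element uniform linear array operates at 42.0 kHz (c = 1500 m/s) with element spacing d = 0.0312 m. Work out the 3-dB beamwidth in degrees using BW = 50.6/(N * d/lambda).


Step 1: lambda = 1500/42000 = 0.03571 m
Step 2: d/lambda = 0.0312/0.03571 = 0.8737
Step 3: BW = 50.6/(N * d/lambda) = 50.6/(94 * 0.8737) = 0.62

0.62 deg


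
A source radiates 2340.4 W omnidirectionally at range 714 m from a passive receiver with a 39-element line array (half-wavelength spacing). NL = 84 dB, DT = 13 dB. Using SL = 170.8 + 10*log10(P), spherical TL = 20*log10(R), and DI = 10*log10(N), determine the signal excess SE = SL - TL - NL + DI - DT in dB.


Step 1: SL = 170.8 + 10*log10(2340.4) = 204.49 dB
Step 2: TL = 20*log10(714) = 57.07 dB
Step 3: DI = 10*log10(39) = 15.91 dB
Step 4: SE = SL - TL - NL + DI - DT = 204.49 - 57.07 - 84 + 15.91 - 13 = 66.33

66.33 dB


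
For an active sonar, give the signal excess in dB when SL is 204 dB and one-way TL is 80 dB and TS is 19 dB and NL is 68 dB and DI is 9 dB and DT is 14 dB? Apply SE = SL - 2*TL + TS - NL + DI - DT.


-10 dB


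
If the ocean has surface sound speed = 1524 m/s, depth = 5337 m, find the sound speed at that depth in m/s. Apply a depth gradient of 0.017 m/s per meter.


c = 1524 + 0.017 * 5337 = 1614.729

1614.729 m/s


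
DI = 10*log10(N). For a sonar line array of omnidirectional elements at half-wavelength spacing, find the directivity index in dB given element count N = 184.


22.65 dB


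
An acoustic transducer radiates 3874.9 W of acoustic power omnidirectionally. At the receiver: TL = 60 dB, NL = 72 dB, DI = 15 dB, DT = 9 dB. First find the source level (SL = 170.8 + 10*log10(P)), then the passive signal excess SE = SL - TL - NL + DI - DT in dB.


Step 1: SL = 170.8 + 10*log10(3874.9) = 206.68 dB
Step 2: SE = SL - TL - NL + DI - DT = 206.68 - 60 - 72 + 15 - 9 = 80.68

80.68 dB


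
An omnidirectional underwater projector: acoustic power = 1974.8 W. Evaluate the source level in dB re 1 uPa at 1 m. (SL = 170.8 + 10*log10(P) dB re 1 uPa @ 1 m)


203.76 dB


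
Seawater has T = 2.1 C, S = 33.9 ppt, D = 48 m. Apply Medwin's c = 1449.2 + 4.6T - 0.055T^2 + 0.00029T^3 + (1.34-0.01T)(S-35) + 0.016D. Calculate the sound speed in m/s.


c = 1449.2 + 4.6*2.1 - 0.055*2.1^2 + 0.00029*2.1^3 + (1.34 - 0.01*2.1)*(33.9 - 35) + 0.016*48 = 1457.94

1457.94 m/s


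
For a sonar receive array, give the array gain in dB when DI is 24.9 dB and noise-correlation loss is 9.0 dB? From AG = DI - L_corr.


15.9 dB


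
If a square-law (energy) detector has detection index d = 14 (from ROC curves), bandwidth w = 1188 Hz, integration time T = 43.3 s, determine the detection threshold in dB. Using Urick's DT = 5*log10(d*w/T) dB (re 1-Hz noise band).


DT = 5*log10(d*w/T) = 5*log10(14 * 1188 / 43.3) = 5*log10(384.11) = 12.92

12.92 dB


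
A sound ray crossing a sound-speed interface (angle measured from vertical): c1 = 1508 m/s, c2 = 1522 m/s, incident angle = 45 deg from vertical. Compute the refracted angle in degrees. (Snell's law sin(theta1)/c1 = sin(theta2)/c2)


45.53 deg


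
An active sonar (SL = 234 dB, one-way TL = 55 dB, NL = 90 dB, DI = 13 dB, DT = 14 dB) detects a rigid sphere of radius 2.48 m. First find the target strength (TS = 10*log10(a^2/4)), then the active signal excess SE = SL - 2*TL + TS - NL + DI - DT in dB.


Step 1: TS = 10*log10(2.48^2/4) = 1.87 dB
Step 2: SE = SL - 2*TL + TS - NL + DI - DT = 234 - 2*55 + (1.87) - 90 + 13 - 14 = 34.87

34.87 dB


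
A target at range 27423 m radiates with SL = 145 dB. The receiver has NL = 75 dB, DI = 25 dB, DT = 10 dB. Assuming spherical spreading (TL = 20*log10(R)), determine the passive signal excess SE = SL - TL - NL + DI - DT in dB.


Step 1: TL = 20*log10(27423) = 88.76 dB
Step 2: SE = 145 - 88.76 - 75 + 25 - 10 = -3.76

-3.76 dB


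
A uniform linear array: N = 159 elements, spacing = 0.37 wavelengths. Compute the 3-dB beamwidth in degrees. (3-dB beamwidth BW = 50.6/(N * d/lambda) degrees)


BW = 50.6 / (159 * 0.37) = 50.6 / 58.83 = 0.86

0.86 deg


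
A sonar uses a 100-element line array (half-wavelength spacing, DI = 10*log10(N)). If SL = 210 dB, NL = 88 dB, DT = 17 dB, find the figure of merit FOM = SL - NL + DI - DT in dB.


125.0 dB


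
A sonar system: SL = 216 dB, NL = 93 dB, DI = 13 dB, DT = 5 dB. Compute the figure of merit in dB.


FOM = SL - NL + DI - DT = 216 - 93 + 13 - 5 = 131

131 dB


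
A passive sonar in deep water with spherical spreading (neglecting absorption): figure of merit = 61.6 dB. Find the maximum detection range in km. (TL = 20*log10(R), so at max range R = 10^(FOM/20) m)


At max range FOM = TL, so 20*log10(R) = 61.6
R = 10^(61.6/20) = 1202.26 m = 1.2 km

1.2 km


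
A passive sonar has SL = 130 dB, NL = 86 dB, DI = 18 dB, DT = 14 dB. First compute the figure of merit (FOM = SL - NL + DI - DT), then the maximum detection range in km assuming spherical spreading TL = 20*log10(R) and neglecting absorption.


Step 1: FOM = SL - NL + DI - DT = 130 - 86 + 18 - 14 = 48 dB
Step 2: at max range FOM = TL = 20*log10(R), so R = 10^(48/20) = 251.19 m = 0.25 km

0.25 km


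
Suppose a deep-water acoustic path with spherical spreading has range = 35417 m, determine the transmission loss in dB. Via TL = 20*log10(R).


TL = 20*log10(35417) = 90.98

90.98 dB


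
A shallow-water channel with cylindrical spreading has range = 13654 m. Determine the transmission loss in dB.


41.35 dB


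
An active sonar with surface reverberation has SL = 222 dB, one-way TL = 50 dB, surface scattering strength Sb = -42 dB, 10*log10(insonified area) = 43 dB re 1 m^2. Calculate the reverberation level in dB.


123 dB


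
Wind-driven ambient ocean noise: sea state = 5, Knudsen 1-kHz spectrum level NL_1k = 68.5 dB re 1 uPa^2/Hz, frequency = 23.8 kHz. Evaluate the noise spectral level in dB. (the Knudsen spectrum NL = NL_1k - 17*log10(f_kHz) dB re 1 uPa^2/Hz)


NL = NL_1k - 17*log10(f_kHz) = 68.5 - 17*log10(23.8) = 68.5 - (23.4) = 45.1

45.1 dB


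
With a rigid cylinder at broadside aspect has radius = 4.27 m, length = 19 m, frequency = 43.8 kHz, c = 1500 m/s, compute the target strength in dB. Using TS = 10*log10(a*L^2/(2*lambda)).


lambda = 1500/43800 = 0.03425 m
TS = 10*log10(4.27*19^2/(2*0.03425)) = 43.52

43.52 dB


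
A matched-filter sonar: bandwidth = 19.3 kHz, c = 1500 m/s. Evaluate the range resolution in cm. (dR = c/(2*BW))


3.89 cm


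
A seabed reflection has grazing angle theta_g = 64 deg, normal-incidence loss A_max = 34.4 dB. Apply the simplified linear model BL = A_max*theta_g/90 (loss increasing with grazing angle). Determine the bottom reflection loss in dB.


24.46 dB


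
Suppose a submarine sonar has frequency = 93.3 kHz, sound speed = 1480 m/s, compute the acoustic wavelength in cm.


1.59 cm


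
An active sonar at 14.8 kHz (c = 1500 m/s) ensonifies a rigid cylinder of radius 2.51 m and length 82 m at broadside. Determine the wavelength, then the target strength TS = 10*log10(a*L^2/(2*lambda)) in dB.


Step 1: lambda = c/f = 1500/14800 = 0.10135 m
Step 2: TS = 10*log10(a*L^2/(2*lambda)) = 10*log10(2.51*82^2/(2*0.10135)) = 49.2

49.2 dB


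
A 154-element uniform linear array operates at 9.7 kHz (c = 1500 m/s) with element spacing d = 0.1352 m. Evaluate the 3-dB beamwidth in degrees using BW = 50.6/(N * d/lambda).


Step 1: lambda = 1500/9700 = 0.15464 m
Step 2: d/lambda = 0.1352/0.15464 = 0.8743
Step 3: BW = 50.6/(N * d/lambda) = 50.6/(154 * 0.8743) = 0.38

0.38 deg


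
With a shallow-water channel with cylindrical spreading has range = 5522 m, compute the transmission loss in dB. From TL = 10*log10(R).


37.42 dB


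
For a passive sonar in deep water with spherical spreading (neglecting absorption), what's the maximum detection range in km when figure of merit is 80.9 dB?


11.09 km


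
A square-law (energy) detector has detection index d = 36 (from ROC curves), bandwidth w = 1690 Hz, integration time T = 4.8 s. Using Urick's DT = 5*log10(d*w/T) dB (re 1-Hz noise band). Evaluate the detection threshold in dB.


20.51 dB


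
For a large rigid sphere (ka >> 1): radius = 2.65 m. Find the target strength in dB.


TS = 10*log10(2.65^2 / 4) = 10*log10(1.755625) = 2.44

2.44 dB


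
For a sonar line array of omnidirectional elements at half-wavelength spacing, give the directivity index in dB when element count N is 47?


DI = 10*log10(47) = 16.72

16.72 dB


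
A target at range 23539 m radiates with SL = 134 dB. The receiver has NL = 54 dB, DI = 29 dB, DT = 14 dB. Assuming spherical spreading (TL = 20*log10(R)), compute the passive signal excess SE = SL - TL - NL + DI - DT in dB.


Step 1: TL = 20*log10(23539) = 87.44 dB
Step 2: SE = 134 - 87.44 - 54 + 29 - 14 = 7.56

7.56 dB


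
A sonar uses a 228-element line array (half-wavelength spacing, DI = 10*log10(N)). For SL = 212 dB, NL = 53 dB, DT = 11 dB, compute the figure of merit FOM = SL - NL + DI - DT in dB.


171.58 dB


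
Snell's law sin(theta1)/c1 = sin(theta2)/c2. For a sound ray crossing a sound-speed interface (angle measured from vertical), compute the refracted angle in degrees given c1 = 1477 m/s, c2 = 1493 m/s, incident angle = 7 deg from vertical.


sin(theta2) = (c2/c1)*sin(theta1) = (1493/1477)*sin(7 deg) = 0.12319
theta2 = arcsin(0.12319) = 7.08

7.08 deg


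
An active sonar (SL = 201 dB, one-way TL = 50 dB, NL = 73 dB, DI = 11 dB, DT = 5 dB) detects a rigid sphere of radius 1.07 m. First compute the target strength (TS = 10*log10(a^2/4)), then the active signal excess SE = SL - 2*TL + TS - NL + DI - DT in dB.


Step 1: TS = 10*log10(1.07^2/4) = -5.43 dB
Step 2: SE = SL - 2*TL + TS - NL + DI - DT = 201 - 2*50 + (-5.43) - 73 + 11 - 5 = 28.57

28.57 dB


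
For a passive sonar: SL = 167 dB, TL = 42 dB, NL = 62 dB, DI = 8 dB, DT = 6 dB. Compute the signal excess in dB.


SE = SL - TL - NL + DI - DT = 167 - 42 - 62 + 8 - 6 = 65

65 dB


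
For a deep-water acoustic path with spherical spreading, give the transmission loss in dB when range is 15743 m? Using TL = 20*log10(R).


TL = 20*log10(15743) = 83.94

83.94 dB


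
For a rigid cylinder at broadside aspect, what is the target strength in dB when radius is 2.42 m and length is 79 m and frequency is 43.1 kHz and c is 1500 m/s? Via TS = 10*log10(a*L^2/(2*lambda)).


lambda = 1500/43100 = 0.0348 m
TS = 10*log10(2.42*79^2/(2*0.0348)) = 53.36

53.36 dB


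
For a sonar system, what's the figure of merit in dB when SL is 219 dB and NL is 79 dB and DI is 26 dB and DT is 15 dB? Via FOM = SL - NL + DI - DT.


151 dB


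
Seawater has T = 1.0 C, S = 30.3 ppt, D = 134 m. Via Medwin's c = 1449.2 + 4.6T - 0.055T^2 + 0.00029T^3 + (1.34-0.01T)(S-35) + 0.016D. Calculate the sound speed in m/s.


c = 1449.2 + 4.6*1.0 - 0.055*1.0^2 + 0.00029*1.0^3 + (1.34 - 0.01*1.0)*(30.3 - 35) + 0.016*134 = 1449.64

1449.64 m/s


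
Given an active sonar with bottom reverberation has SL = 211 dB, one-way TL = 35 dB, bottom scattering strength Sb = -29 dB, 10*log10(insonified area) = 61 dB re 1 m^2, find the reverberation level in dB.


173 dB


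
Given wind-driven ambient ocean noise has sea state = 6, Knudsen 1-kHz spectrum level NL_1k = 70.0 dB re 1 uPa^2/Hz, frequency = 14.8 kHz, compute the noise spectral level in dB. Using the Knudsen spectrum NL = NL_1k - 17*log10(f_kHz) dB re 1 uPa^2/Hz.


50.11 dB


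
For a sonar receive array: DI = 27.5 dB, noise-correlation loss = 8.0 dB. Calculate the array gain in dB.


AG = DI - L_corr = 27.5 - 8.0 = 19.5

19.5 dB


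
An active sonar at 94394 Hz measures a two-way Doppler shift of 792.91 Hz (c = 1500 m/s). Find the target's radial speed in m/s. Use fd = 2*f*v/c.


From fd = 2*f*v/c, v = c*fd/(2*f) = 1500 * 792.91 / (2*94394) = 6.3

6.3 m/s


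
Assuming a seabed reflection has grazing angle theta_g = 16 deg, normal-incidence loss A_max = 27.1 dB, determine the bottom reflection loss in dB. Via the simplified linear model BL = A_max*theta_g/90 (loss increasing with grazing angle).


BL = A_max * theta_g / 90 = 27.1 * 16 / 90 = 4.82

4.82 dB


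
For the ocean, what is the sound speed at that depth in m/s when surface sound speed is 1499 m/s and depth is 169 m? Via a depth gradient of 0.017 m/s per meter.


c = 1499 + 0.017 * 169 = 1501.873

1501.873 m/s


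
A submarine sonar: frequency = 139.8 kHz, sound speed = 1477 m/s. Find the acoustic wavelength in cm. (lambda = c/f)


1.06 cm


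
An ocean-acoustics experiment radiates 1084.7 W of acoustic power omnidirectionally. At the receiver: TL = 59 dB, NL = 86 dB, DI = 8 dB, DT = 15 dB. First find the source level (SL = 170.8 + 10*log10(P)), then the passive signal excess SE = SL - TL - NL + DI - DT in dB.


Step 1: SL = 170.8 + 10*log10(1084.7) = 201.15 dB
Step 2: SE = SL - TL - NL + DI - DT = 201.15 - 59 - 86 + 8 - 15 = 49.15

49.15 dB


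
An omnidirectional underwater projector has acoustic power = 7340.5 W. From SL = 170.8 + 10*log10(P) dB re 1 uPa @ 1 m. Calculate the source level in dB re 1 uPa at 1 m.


SL = 170.8 + 10*log10(7340.5) = 170.8 + 38.66 = 209.46

209.46 dB


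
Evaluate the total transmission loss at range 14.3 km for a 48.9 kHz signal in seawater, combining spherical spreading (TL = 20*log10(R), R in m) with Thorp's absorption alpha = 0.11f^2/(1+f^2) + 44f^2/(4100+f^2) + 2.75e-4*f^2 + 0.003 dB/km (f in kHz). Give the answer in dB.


Step 1 (Thorp): alpha = 0.11*2391.21/(1+2391.21) + 44*2391.21/(4100+2391.21) + 2.75e-4*2391.21 + 0.003 = 16.9791 dB/km
Step 2: TL_spread = 20*log10(14300) = 83.11 dB
Step 3: TL_abs = alpha*R = 16.9791 * 14.3 = 242.8 dB
Step 4: TL_total = 83.11 + 242.8 = 325.91

325.91 dB


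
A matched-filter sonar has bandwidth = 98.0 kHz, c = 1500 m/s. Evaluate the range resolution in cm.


dR = c/(2*BW) = 1500 / (2 * 98.0e3) = 0.0077 m = 0.77 cm

0.77 cm


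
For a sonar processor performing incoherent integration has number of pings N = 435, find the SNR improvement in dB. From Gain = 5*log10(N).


13.19 dB


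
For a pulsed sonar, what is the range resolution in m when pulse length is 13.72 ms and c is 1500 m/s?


dR = c*tau/2 = 1500 * 13.72e-3 / 2 = 10.29

10.29 m


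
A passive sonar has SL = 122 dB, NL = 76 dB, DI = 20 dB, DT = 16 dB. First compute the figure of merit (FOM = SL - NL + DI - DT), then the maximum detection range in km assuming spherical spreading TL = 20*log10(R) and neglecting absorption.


Step 1: FOM = SL - NL + DI - DT = 122 - 76 + 20 - 16 = 50 dB
Step 2: at max range FOM = TL = 20*log10(R), so R = 10^(50/20) = 316.23 m = 0.32 km

0.32 km


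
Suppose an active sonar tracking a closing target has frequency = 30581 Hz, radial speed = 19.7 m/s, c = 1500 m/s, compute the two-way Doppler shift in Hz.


fd = 2*f*v/c = 2 * 30581 * 19.7 / 1500 = 803.26

803.26 Hz


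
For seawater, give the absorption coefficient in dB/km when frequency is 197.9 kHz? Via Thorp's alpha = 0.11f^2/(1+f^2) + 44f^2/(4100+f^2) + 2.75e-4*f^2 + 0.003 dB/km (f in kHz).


50.714 dB/km


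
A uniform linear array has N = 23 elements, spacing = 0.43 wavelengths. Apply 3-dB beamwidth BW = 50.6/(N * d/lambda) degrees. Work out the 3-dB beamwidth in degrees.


BW = 50.6 / (23 * 0.43) = 50.6 / 9.89 = 5.12

5.12 deg


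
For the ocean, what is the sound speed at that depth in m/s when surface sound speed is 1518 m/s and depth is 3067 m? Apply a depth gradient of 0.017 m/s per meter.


c = 1518 + 0.017 * 3067 = 1570.139

1570.139 m/s


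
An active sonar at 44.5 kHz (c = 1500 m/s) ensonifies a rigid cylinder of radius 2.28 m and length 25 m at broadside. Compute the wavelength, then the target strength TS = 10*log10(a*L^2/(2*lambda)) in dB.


Step 1: lambda = c/f = 1500/44500 = 0.03371 m
Step 2: TS = 10*log10(a*L^2/(2*lambda)) = 10*log10(2.28*25^2/(2*0.03371)) = 43.25

43.25 dB


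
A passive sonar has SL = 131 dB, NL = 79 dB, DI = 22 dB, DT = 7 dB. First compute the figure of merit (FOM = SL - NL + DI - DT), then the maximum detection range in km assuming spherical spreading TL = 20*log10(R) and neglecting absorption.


Step 1: FOM = SL - NL + DI - DT = 131 - 79 + 22 - 7 = 67 dB
Step 2: at max range FOM = TL = 20*log10(R), so R = 10^(67/20) = 2238.72 m = 2.24 km

2.24 km


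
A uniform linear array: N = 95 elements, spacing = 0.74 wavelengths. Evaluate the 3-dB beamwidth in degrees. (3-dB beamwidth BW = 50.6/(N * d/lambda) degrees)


BW = 50.6 / (95 * 0.74) = 50.6 / 70.3 = 0.72

0.72 deg


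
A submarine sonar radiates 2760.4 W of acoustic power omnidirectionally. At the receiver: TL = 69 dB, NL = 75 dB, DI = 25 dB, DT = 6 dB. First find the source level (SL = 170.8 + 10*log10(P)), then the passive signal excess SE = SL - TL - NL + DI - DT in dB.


Step 1: SL = 170.8 + 10*log10(2760.4) = 205.21 dB
Step 2: SE = SL - TL - NL + DI - DT = 205.21 - 69 - 75 + 25 - 6 = 80.21

80.21 dB


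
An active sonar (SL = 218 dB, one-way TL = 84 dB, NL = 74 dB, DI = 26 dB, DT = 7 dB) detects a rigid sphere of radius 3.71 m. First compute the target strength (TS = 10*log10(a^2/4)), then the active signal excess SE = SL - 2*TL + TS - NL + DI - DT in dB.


Step 1: TS = 10*log10(3.71^2/4) = 5.37 dB
Step 2: SE = SL - 2*TL + TS - NL + DI - DT = 218 - 2*84 + (5.37) - 74 + 26 - 7 = 0.37

0.37 dB


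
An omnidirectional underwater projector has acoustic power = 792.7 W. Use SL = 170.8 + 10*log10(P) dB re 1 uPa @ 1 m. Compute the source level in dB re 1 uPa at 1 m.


SL = 170.8 + 10*log10(792.7) = 170.8 + 28.99 = 199.79

199.79 dB


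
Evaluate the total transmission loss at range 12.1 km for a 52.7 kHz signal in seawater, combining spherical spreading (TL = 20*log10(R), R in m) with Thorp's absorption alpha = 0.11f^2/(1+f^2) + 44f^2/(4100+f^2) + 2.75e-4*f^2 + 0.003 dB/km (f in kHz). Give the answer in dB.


Step 1 (Thorp): alpha = 0.11*2777.29/(1+2777.29) + 44*2777.29/(4100+2777.29) + 2.75e-4*2777.29 + 0.003 = 18.6455 dB/km
Step 2: TL_spread = 20*log10(12100) = 81.66 dB
Step 3: TL_abs = alpha*R = 18.6455 * 12.1 = 225.61 dB
Step 4: TL_total = 81.66 + 225.61 = 307.27

307.27 dB


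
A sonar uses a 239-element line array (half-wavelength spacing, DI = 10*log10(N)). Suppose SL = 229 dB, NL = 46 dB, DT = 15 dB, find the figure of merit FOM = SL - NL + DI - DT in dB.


Step 1: DI = 10*log10(239) = 23.78 dB
Step 2: FOM = SL - NL + DI - DT = 229 - 46 + 23.78 - 15 = 191.78

191.78 dB


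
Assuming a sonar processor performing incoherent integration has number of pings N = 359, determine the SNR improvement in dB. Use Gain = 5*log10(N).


Gain = 5*log10(359) = 12.78

12.78 dB


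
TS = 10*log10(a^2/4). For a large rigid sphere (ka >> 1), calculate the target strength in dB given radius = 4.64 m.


TS = 10*log10(4.64^2 / 4) = 10*log10(5.3824) = 7.31

7.31 dB


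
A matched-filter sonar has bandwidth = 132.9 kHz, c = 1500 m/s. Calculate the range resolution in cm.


dR = c/(2*BW) = 1500 / (2 * 132.9e3) = 0.0056 m = 0.56 cm

0.56 cm


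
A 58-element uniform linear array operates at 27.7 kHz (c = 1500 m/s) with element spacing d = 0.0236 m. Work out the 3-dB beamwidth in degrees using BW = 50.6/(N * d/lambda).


Step 1: lambda = 1500/27700 = 0.05415 m
Step 2: d/lambda = 0.0236/0.05415 = 0.4358
Step 3: BW = 50.6/(N * d/lambda) = 50.6/(58 * 0.4358) = 2.0

2.0 deg


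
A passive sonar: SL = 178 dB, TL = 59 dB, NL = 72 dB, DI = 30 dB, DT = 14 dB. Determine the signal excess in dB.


63 dB


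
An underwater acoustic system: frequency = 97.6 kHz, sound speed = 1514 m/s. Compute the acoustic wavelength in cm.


lambda = c/f = 1514 / 97600 = 0.0155 m = 1.55 cm

1.55 cm


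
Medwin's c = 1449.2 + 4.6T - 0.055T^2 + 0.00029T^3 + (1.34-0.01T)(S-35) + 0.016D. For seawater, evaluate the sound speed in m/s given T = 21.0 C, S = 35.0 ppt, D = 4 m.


c = 1449.2 + 4.6*21.0 - 0.055*21.0^2 + 0.00029*21.0^3 + (1.34 - 0.01*21.0)*(35.0 - 35) + 0.016*4 = 1524.29

1524.29 m/s


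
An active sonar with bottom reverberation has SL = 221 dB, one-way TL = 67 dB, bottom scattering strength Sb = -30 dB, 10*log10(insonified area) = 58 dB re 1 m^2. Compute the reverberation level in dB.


RL = SL - 2*TL + Sb + 10*log10(A) = 221 - 2*67 + (-30) + 58 = 115

115 dB


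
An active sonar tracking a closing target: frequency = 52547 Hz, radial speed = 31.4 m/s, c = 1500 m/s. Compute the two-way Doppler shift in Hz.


fd = 2*f*v/c = 2 * 52547 * 31.4 / 1500 = 2199.97

2199.97 Hz


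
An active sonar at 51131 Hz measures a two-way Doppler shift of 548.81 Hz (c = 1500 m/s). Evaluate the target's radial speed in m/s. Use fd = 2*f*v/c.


From fd = 2*f*v/c, v = c*fd/(2*f) = 1500 * 548.81 / (2*51131) = 8.05

8.05 m/s


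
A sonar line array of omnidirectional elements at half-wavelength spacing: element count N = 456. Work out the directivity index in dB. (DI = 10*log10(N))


DI = 10*log10(456) = 26.59

26.59 dB


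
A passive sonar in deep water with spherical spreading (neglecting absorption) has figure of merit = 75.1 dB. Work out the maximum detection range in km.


5.69 km


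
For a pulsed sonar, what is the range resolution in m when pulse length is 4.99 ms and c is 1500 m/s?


dR = c*tau/2 = 1500 * 4.99e-3 / 2 = 3.7425

3.7425 m


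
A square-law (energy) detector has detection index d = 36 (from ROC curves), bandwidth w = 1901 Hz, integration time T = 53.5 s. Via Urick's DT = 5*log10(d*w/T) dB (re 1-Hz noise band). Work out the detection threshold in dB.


15.53 dB


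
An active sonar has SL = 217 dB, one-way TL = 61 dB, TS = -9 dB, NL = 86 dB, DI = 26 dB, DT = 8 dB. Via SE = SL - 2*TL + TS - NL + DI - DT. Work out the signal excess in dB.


SE = SL - 2*TL + TS - NL + DI - DT = 217 - 2*61 + (-9) - 86 + 26 - 8 = 18

18 dB


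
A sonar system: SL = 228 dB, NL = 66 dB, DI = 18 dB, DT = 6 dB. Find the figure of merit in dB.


FOM = SL - NL + DI - DT = 228 - 66 + 18 - 6 = 174

174 dB


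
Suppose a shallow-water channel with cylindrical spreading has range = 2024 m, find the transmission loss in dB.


TL = 10*log10(2024) = 33.06

33.06 dB


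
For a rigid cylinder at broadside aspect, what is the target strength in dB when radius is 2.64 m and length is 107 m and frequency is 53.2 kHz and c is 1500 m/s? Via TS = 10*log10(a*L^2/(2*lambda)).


57.29 dB


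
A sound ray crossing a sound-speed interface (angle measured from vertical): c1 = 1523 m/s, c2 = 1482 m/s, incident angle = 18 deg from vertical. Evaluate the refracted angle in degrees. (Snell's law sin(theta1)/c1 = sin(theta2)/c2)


sin(theta2) = (c2/c1)*sin(theta1) = (1482/1523)*sin(18 deg) = 0.3007
theta2 = arcsin(0.3007) = 17.5

17.5 deg


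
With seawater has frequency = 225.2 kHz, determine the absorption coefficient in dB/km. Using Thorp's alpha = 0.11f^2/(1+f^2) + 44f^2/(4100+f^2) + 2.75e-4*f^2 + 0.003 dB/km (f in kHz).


f^2 = 50715.04
alpha = 0.11*50715.04/(1+50715.04) + 44*50715.04/(4100+50715.04) + 2.75e-4*50715.04 + 0.003 = 54.769

54.769 dB/km


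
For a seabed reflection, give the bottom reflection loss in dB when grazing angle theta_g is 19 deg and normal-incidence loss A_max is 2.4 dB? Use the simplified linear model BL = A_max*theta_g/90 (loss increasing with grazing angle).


BL = A_max * theta_g / 90 = 2.4 * 19 / 90 = 0.51

0.51 dB


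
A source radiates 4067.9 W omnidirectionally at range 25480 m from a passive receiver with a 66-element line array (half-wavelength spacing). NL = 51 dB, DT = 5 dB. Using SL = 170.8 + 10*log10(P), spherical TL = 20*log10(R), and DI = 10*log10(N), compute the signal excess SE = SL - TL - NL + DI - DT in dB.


80.97 dB


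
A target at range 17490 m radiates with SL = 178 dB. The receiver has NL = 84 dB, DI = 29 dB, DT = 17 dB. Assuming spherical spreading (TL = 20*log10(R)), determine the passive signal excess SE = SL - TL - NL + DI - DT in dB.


Step 1: TL = 20*log10(17490) = 84.86 dB
Step 2: SE = 178 - 84.86 - 84 + 29 - 17 = 21.14

21.14 dB


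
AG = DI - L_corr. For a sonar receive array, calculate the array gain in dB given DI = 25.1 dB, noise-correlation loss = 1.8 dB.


AG = DI - L_corr = 25.1 - 1.8 = 23.3

23.3 dB


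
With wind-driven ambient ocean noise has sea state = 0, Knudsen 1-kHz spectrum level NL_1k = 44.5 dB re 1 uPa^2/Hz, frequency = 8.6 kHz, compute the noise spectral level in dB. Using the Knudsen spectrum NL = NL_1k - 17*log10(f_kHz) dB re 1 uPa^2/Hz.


NL = NL_1k - 17*log10(f_kHz) = 44.5 - 17*log10(8.6) = 44.5 - (15.89) = 28.61

28.61 dB


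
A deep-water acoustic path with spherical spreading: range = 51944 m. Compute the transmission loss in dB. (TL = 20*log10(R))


TL = 20*log10(51944) = 94.31

94.31 dB


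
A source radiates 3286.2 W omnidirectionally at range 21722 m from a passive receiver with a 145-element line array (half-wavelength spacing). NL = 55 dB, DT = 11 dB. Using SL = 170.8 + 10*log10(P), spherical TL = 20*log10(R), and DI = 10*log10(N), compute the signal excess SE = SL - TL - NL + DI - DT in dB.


74.84 dB


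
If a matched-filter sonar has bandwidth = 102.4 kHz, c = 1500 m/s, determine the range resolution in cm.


dR = c/(2*BW) = 1500 / (2 * 102.4e3) = 0.0073 m = 0.73 cm

0.73 cm


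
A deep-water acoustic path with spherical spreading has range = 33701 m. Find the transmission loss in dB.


TL = 20*log10(33701) = 90.55

90.55 dB


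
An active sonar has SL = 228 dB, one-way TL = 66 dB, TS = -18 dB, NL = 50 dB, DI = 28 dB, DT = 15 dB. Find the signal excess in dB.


SE = SL - 2*TL + TS - NL + DI - DT = 228 - 2*66 + (-18) - 50 + 28 - 15 = 41

41 dB


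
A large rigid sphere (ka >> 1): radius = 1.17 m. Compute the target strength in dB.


TS = 10*log10(1.17^2 / 4) = 10*log10(0.342225) = -4.66

-4.66 dB


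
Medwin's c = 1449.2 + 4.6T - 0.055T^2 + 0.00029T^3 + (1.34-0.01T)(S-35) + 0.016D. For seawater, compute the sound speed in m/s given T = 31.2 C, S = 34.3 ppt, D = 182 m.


1550.18 m/s


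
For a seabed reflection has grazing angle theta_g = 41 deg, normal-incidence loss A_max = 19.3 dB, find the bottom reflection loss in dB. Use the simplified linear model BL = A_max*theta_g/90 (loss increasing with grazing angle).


8.79 dB


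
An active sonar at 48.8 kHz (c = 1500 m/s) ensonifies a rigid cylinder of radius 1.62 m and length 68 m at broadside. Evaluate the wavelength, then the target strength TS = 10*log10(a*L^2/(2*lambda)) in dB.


Step 1: lambda = c/f = 1500/48800 = 0.03074 m
Step 2: TS = 10*log10(a*L^2/(2*lambda)) = 10*log10(1.62*68^2/(2*0.03074)) = 50.86

50.86 dB


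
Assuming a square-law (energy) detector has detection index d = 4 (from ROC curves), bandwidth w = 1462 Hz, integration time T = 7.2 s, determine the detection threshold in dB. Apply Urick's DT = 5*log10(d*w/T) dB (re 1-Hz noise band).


DT = 5*log10(d*w/T) = 5*log10(4 * 1462 / 7.2) = 5*log10(812.22) = 14.55

14.55 dB


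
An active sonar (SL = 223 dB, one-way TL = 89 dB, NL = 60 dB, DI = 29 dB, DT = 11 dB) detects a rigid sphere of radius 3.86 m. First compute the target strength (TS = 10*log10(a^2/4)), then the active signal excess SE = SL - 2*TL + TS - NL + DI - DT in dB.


Step 1: TS = 10*log10(3.86^2/4) = 5.71 dB
Step 2: SE = SL - 2*TL + TS - NL + DI - DT = 223 - 2*89 + (5.71) - 60 + 29 - 11 = 8.71

8.71 dB


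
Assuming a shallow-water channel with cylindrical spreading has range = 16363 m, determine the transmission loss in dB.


TL = 10*log10(16363) = 42.14

42.14 dB


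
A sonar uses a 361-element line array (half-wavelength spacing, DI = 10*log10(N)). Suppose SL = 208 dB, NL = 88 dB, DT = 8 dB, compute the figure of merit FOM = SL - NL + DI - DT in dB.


Step 1: DI = 10*log10(361) = 25.58 dB
Step 2: FOM = SL - NL + DI - DT = 208 - 88 + 25.58 - 8 = 137.58

137.58 dB


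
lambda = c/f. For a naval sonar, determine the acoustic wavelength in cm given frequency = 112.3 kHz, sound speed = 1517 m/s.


1.35 cm


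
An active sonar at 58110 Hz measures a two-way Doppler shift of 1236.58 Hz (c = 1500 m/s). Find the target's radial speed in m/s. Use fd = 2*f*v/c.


From fd = 2*f*v/c, v = c*fd/(2*f) = 1500 * 1236.58 / (2*58110) = 15.96

15.96 m/s


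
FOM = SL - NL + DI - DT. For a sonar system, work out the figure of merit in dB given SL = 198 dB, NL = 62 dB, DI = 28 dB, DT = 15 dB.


149 dB


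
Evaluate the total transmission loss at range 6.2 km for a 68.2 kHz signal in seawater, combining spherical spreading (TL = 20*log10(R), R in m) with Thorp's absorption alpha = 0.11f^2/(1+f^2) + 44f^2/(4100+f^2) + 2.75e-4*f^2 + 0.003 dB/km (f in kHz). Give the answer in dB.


229.47 dB


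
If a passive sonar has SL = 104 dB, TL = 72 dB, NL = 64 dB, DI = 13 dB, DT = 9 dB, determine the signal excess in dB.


SE = SL - TL - NL + DI - DT = 104 - 72 - 64 + 13 - 9 = -28

-28 dB


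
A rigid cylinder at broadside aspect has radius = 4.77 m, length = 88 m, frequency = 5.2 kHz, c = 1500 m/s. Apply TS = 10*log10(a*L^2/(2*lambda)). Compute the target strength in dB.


lambda = 1500/5200 = 0.28846 m
TS = 10*log10(4.77*88^2/(2*0.28846)) = 48.06

48.06 dB


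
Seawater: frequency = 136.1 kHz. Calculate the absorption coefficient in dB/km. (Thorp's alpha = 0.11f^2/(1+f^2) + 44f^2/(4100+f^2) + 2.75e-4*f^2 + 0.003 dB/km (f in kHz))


f^2 = 18523.21
alpha = 0.11*18523.21/(1+18523.21) + 44*18523.21/(4100+18523.21) + 2.75e-4*18523.21 + 0.003 = 41.233

41.233 dB/km


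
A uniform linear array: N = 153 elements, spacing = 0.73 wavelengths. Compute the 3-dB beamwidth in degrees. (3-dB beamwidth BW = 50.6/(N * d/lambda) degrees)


BW = 50.6 / (153 * 0.73) = 50.6 / 111.69 = 0.45

0.45 deg


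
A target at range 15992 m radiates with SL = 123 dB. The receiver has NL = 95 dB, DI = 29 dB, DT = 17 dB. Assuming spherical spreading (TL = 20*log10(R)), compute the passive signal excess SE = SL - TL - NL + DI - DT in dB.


Step 1: TL = 20*log10(15992) = 84.08 dB
Step 2: SE = 123 - 84.08 - 95 + 29 - 17 = -44.08

-44.08 dB


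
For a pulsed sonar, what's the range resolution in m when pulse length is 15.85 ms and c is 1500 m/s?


dR = c*tau/2 = 1500 * 15.85e-3 / 2 = 11.8875

11.8875 m


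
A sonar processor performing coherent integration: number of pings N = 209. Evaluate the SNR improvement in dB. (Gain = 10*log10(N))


Gain = 10*log10(209) = 23.2

23.2 dB


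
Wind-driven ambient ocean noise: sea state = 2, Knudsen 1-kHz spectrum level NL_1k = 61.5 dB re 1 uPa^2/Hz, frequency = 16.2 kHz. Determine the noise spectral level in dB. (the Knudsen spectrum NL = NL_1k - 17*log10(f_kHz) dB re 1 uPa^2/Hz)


NL = NL_1k - 17*log10(f_kHz) = 61.5 - 17*log10(16.2) = 61.5 - (20.56) = 40.94

40.94 dB


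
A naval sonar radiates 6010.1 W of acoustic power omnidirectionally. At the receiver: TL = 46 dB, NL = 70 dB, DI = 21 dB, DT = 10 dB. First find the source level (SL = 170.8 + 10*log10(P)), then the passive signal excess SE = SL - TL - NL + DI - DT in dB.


Step 1: SL = 170.8 + 10*log10(6010.1) = 208.59 dB
Step 2: SE = SL - TL - NL + DI - DT = 208.59 - 46 - 70 + 21 - 10 = 103.59

103.59 dB


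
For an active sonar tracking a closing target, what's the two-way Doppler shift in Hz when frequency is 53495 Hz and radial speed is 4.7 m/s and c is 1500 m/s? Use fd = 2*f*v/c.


fd = 2*f*v/c = 2 * 53495 * 4.7 / 1500 = 335.24

335.24 Hz


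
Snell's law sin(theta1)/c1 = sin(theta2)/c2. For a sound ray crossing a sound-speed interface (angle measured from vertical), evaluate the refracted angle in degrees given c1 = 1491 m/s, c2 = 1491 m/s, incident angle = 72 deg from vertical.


72.0 deg


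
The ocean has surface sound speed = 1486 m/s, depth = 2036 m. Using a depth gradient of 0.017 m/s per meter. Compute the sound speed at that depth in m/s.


c = 1486 + 0.017 * 2036 = 1520.612

1520.612 m/s


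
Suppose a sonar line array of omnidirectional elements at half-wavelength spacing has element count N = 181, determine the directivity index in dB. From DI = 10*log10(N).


DI = 10*log10(181) = 22.58

22.58 dB


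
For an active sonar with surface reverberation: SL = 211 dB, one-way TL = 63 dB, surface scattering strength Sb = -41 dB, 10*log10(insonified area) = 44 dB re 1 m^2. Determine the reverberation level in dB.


RL = SL - 2*TL + Sb + 10*log10(A) = 211 - 2*63 + (-41) + 44 = 88

88 dB


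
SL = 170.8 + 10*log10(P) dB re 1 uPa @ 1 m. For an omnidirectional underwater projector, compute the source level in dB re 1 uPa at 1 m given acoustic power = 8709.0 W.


SL = 170.8 + 10*log10(8709.0) = 170.8 + 39.4 = 210.2

210.2 dB


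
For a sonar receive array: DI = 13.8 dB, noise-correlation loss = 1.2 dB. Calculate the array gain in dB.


AG = DI - L_corr = 13.8 - 1.2 = 12.6

12.6 dB


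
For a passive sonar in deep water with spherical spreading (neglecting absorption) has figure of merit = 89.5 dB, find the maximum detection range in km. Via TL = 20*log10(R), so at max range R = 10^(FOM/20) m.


29.85 km


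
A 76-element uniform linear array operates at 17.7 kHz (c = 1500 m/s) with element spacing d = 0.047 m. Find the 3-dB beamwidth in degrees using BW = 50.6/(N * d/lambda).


Step 1: lambda = 1500/17700 = 0.08475 m
Step 2: d/lambda = 0.047/0.08475 = 0.5546
Step 3: BW = 50.6/(N * d/lambda) = 50.6/(76 * 0.5546) = 1.2

1.2 deg


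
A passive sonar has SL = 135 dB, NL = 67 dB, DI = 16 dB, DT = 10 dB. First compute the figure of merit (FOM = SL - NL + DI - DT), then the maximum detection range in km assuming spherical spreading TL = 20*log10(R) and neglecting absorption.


Step 1: FOM = SL - NL + DI - DT = 135 - 67 + 16 - 10 = 74 dB
Step 2: at max range FOM = TL = 20*log10(R), so R = 10^(74/20) = 5011.87 m = 5.01 km

5.01 km


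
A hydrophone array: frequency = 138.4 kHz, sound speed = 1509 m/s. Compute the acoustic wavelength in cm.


lambda = c/f = 1509 / 138400 = 0.0109 m = 1.09 cm

1.09 cm


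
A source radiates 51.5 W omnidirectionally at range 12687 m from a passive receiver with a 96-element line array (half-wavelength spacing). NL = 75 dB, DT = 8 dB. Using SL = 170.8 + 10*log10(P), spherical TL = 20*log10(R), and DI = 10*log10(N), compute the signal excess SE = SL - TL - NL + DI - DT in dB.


Step 1: SL = 170.8 + 10*log10(51.5) = 187.92 dB
Step 2: TL = 20*log10(12687) = 82.07 dB
Step 3: DI = 10*log10(96) = 19.82 dB
Step 4: SE = SL - TL - NL + DI - DT = 187.92 - 82.07 - 75 + 19.82 - 8 = 42.67

42.67 dB


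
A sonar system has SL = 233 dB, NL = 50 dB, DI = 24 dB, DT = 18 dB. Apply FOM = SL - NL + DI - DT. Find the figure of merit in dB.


FOM = SL - NL + DI - DT = 233 - 50 + 24 - 18 = 189

189 dB


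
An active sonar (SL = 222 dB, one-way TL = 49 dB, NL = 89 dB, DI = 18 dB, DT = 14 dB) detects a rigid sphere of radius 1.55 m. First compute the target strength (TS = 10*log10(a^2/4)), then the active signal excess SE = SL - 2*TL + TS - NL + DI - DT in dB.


Step 1: TS = 10*log10(1.55^2/4) = -2.21 dB
Step 2: SE = SL - 2*TL + TS - NL + DI - DT = 222 - 2*49 + (-2.21) - 89 + 18 - 14 = 36.79

36.79 dB


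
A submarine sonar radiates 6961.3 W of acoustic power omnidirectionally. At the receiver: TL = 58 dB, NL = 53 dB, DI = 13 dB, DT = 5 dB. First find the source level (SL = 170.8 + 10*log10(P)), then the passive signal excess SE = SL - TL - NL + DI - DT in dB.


Step 1: SL = 170.8 + 10*log10(6961.3) = 209.23 dB
Step 2: SE = SL - TL - NL + DI - DT = 209.23 - 58 - 53 + 13 - 5 = 106.23

106.23 dB


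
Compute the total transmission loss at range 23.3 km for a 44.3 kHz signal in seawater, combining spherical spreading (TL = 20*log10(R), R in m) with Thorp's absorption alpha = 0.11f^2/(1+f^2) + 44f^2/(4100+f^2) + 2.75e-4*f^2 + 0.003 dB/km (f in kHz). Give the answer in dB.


Step 1 (Thorp): alpha = 0.11*1962.49/(1+1962.49) + 44*1962.49/(4100+1962.49) + 2.75e-4*1962.49 + 0.003 = 14.8959 dB/km
Step 2: TL_spread = 20*log10(23300) = 87.35 dB
Step 3: TL_abs = alpha*R = 14.8959 * 23.3 = 347.07 dB
Step 4: TL_total = 87.35 + 347.07 = 434.42

434.42 dB


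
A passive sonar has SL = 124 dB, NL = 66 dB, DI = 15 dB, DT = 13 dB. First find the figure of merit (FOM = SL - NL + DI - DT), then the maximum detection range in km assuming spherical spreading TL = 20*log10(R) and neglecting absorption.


Step 1: FOM = SL - NL + DI - DT = 124 - 66 + 15 - 13 = 60 dB
Step 2: at max range FOM = TL = 20*log10(R), so R = 10^(60/20) = 1000.0 m = 1.0 km

1.0 km


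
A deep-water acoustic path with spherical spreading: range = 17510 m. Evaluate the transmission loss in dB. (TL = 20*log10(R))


84.87 dB


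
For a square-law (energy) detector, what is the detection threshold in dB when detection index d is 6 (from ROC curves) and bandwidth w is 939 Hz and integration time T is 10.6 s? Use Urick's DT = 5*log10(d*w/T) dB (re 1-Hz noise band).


DT = 5*log10(d*w/T) = 5*log10(6 * 939 / 10.6) = 5*log10(531.51) = 13.63

13.63 dB


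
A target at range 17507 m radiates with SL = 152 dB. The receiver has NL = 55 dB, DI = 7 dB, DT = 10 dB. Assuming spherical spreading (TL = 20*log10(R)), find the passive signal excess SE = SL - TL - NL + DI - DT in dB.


Step 1: TL = 20*log10(17507) = 84.86 dB
Step 2: SE = 152 - 84.86 - 55 + 7 - 10 = 9.14

9.14 dB


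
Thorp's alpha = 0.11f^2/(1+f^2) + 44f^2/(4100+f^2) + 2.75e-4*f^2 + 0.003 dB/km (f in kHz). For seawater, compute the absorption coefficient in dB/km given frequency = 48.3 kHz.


f^2 = 2332.89
alpha = 0.11*2332.89/(1+2332.89) + 44*2332.89/(4100+2332.89) + 2.75e-4*2332.89 + 0.003 = 16.711

16.711 dB/km


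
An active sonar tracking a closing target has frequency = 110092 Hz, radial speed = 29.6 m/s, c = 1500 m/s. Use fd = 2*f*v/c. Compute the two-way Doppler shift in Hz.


fd = 2*f*v/c = 2 * 110092 * 29.6 / 1500 = 4344.96

4344.96 Hz


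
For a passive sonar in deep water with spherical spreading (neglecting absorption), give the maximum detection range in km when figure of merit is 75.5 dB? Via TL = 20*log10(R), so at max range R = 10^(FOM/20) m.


5.96 km


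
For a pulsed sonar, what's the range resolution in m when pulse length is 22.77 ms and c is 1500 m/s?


17.0775 m


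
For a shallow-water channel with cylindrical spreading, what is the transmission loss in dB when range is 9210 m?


TL = 10*log10(9210) = 39.64

39.64 dB


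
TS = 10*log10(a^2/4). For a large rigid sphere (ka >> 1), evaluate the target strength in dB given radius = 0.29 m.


TS = 10*log10(0.29^2 / 4) = 10*log10(0.021025) = -16.77

-16.77 dB


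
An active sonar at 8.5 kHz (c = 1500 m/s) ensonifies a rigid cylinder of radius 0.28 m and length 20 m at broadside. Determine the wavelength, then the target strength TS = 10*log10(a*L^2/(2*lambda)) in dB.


Step 1: lambda = c/f = 1500/8500 = 0.17647 m
Step 2: TS = 10*log10(a*L^2/(2*lambda)) = 10*log10(0.28*20^2/(2*0.17647)) = 25.02

25.02 dB


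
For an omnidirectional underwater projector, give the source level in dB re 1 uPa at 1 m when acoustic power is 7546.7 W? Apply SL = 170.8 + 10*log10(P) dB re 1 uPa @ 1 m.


SL = 170.8 + 10*log10(7546.7) = 170.8 + 38.78 = 209.58

209.58 dB


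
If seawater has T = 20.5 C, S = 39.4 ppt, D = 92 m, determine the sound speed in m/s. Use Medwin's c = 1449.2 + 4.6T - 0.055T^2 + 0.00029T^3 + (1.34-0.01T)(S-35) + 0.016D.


c = 1449.2 + 4.6*20.5 - 0.055*20.5^2 + 0.00029*20.5^3 + (1.34 - 0.01*20.5)*(39.4 - 35) + 0.016*92 = 1529.35

1529.35 m/s
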